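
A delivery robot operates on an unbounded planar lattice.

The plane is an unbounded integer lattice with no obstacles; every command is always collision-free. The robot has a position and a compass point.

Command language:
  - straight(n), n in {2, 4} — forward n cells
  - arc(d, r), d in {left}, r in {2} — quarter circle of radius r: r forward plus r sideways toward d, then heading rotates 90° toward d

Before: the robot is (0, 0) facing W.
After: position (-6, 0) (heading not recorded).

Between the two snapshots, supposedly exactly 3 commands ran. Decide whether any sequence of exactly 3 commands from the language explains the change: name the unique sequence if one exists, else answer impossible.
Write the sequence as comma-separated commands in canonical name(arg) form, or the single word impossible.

start: (0, 0) facing W
1. straight(2) → (-2, 0) facing W
2. straight(2) → (-4, 0) facing W
3. straight(2) → (-6, 0) facing W
no rival 3-sequence matches.

straight(2), straight(2), straight(2)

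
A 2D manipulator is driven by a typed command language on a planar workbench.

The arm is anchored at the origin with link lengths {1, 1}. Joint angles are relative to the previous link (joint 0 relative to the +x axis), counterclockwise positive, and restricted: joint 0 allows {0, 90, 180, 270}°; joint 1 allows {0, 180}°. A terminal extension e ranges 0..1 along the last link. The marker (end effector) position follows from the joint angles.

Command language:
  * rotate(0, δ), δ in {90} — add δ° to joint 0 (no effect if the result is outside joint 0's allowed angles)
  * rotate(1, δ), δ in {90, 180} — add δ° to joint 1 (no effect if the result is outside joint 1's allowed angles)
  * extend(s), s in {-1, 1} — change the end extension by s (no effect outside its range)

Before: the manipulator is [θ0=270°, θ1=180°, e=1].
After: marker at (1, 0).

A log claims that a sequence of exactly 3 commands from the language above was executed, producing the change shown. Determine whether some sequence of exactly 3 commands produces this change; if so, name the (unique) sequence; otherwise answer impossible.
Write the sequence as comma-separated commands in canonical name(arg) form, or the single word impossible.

rotate(0, 90), rotate(0, 90), rotate(0, 90)

start: [θ0=270°, θ1=180°, e=1]
step 1 (rotate(0, 90)): [θ0=0°, θ1=180°, e=1]
step 2 (rotate(0, 90)): [θ0=90°, θ1=180°, e=1]
step 3 (rotate(0, 90)): [θ0=180°, θ1=180°, e=1]
all 125 alternatives checked — unique.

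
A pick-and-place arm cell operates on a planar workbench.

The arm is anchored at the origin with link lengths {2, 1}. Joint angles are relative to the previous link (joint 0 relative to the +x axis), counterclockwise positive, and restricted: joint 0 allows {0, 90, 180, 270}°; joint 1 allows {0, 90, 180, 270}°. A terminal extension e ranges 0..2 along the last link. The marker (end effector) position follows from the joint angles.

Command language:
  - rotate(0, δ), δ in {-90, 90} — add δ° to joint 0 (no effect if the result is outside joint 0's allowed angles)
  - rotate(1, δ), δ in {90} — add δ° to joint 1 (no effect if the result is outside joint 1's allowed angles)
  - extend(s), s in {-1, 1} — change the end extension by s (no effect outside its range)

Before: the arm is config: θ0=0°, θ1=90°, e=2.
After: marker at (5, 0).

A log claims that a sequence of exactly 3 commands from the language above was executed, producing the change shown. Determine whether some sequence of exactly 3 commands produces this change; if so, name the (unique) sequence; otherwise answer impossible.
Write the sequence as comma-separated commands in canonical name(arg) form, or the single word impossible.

from: config: θ0=0°, θ1=90°, e=2
[1] after rotate(1, 90): config: θ0=0°, θ1=180°, e=2
[2] after rotate(1, 90): config: θ0=0°, θ1=270°, e=2
[3] after rotate(1, 90): config: θ0=0°, θ1=0°, e=2
no rival 3-sequence matches.

rotate(1, 90), rotate(1, 90), rotate(1, 90)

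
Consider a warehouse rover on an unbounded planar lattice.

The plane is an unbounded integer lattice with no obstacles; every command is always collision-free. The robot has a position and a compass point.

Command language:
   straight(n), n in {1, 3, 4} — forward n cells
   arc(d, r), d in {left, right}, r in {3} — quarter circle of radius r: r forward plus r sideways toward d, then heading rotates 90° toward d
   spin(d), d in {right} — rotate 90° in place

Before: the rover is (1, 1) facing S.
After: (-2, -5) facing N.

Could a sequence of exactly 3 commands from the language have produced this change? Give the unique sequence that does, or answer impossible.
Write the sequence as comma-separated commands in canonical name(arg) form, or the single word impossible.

straight(3), arc(right, 3), spin(right)

key: running spin(right) before straight(3) would end elsewhere — order is forced
initial: (1, 1) facing S
1. straight(3) → (1, -2) facing S
2. arc(right, 3) → (-2, -5) facing W
3. spin(right) → (-2, -5) facing N
uniquely the one of 216 3-step routes that fits.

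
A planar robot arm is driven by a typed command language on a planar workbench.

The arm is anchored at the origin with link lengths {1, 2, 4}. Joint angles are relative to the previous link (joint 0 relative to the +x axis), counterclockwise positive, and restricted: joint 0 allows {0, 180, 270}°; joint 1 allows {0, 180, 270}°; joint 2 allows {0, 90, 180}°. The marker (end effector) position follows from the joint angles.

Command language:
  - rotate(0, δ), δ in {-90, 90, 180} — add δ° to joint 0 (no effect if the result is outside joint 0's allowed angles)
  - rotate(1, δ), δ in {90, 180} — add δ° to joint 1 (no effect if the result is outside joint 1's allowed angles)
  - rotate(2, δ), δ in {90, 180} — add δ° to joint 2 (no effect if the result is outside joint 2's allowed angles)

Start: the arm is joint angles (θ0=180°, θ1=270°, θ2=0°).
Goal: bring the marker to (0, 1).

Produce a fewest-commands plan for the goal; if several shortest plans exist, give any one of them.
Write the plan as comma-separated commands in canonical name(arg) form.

rotate(0, 90), rotate(1, 90), rotate(2, 180)

from: joint angles (θ0=180°, θ1=270°, θ2=0°)
t=1 rotate(0, 90) ⇒ joint angles (θ0=270°, θ1=270°, θ2=0°)
t=2 rotate(1, 90) ⇒ joint angles (θ0=270°, θ1=0°, θ2=0°)
t=3 rotate(2, 180) ⇒ joint angles (θ0=270°, θ1=0°, θ2=180°)
nothing shorter than 3 reaches the goal.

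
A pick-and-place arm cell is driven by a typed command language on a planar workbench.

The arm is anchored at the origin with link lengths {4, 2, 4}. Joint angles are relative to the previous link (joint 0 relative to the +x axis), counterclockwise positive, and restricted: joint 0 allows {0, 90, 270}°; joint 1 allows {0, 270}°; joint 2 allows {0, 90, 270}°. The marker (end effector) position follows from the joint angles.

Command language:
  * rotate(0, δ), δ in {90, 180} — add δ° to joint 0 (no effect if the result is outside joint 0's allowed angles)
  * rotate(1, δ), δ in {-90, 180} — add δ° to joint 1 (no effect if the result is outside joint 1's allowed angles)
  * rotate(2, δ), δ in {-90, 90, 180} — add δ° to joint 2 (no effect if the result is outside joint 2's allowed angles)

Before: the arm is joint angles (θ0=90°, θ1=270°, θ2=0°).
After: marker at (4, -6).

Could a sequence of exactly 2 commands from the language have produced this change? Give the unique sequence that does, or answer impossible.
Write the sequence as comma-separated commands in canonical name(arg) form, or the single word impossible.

key: running rotate(0, 90) before rotate(0, 180) would end elsewhere — order is forced
begin: joint angles (θ0=90°, θ1=270°, θ2=0°)
t=1 rotate(0, 180) ⇒ joint angles (θ0=270°, θ1=270°, θ2=0°)
t=2 rotate(0, 90) ⇒ joint angles (θ0=0°, θ1=270°, θ2=0°)
no other 2-command option fits: unique.

rotate(0, 180), rotate(0, 90)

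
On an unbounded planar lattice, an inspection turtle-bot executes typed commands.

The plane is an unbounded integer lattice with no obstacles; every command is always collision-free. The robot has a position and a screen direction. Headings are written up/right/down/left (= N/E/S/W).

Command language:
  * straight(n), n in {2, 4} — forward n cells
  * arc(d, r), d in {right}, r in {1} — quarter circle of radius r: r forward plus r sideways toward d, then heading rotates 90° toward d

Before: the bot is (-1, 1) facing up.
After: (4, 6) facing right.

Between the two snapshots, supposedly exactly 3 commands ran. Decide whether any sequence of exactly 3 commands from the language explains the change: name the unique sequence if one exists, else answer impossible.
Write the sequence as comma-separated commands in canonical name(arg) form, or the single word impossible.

key: position moved to (4,6) AND the heading swung to E — translation plus rotation needed
begin: (-1, 1) facing up
[1] after straight(4): (-1, 5) facing up
[2] after arc(right, 1): (0, 6) facing right
[3] after straight(4): (4, 6) facing right
all 27 alternatives checked — unique.

straight(4), arc(right, 1), straight(4)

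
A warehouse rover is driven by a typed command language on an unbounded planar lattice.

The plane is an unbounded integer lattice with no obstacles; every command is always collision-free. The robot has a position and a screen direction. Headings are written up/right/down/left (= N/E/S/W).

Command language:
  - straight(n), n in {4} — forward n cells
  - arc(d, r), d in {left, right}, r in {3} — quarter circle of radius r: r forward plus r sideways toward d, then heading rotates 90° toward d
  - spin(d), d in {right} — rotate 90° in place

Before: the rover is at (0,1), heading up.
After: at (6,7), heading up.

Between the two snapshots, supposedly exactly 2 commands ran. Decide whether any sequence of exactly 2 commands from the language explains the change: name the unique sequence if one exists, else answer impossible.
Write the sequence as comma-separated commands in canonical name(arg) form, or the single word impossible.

key: running arc(left, 3) before arc(right, 3) would end elsewhere — order is forced
t0: at (0,1), heading up
[1] after arc(right, 3): at (3,4), heading right
[2] after arc(left, 3): at (6,7), heading up
uniquely the one of 16 2-step routes that fits.

arc(right, 3), arc(left, 3)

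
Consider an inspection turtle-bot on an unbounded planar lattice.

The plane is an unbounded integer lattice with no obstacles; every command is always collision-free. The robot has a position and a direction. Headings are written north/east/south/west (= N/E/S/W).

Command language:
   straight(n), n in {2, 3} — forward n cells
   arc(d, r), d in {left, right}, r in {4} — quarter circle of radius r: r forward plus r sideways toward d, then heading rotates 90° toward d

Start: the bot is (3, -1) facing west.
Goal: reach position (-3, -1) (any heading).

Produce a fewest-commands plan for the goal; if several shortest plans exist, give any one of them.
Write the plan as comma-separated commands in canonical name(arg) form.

straight(3), straight(3)

start: (3, -1) facing west
1. straight(3) → (0, -1) facing west
2. straight(3) → (-3, -1) facing west
shorter routes all fall short; 2 is best.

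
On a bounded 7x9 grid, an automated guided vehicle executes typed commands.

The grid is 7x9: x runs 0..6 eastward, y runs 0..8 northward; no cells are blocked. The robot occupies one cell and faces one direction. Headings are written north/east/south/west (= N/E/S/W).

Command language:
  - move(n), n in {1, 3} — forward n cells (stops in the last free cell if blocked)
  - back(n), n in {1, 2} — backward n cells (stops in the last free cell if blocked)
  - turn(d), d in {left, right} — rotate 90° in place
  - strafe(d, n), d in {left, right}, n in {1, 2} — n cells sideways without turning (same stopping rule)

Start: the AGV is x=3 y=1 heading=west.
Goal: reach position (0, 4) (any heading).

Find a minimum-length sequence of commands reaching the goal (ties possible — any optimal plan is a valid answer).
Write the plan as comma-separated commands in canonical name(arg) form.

begin: x=3 y=1 heading=west
t=1 strafe(right, 2) ⇒ x=3 y=3 heading=west
t=2 move(3) ⇒ x=0 y=3 heading=west
t=3 strafe(right, 1) ⇒ x=0 y=4 heading=west
shorter routes all fall short; 3 is best.

strafe(right, 2), move(3), strafe(right, 1)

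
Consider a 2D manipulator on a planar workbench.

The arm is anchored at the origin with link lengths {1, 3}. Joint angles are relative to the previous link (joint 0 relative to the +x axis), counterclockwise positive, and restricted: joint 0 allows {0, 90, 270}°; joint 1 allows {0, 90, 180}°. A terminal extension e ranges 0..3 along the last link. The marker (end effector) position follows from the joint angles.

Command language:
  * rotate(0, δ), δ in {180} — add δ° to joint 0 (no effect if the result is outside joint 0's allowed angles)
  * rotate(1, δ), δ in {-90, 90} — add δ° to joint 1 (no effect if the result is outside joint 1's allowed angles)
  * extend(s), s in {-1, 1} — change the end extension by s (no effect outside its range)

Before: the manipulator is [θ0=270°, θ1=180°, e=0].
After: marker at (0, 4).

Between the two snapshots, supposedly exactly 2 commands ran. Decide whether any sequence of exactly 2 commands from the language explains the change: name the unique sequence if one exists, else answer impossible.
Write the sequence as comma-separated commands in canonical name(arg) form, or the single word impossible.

initial: [θ0=270°, θ1=180°, e=0]
[1] after extend(1): [θ0=270°, θ1=180°, e=1]
[2] after extend(1): [θ0=270°, θ1=180°, e=2]
all 25 alternatives checked — unique.

extend(1), extend(1)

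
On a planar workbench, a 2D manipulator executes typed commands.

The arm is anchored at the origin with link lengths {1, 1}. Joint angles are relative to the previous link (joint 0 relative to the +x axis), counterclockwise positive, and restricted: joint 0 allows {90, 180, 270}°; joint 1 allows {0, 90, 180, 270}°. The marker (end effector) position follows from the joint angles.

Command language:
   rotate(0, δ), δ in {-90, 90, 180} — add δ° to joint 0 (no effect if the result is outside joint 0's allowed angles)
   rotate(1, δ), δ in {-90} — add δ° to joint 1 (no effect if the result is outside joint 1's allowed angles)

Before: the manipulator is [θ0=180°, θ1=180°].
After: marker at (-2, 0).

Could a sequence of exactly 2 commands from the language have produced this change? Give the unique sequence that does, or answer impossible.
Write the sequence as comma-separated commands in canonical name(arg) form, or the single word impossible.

t0: [θ0=180°, θ1=180°]
1. rotate(1, -90) → [θ0=180°, θ1=90°]
2. rotate(1, -90) → [θ0=180°, θ1=0°]
no rival 2-sequence matches.

rotate(1, -90), rotate(1, -90)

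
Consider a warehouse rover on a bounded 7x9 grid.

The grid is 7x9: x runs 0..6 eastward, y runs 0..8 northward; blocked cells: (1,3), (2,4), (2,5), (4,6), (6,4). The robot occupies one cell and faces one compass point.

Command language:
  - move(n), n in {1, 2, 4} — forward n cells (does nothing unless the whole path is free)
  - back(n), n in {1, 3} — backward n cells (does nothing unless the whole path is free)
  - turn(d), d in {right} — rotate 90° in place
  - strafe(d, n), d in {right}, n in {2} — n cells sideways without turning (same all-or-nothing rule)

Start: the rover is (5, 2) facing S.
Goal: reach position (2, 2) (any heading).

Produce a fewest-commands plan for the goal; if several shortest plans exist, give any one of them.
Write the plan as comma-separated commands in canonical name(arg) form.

turn(right), move(1), move(2)

initial: (5, 2) facing S
t=1 turn(right) ⇒ (5, 2) facing W
t=2 move(1) ⇒ (4, 2) facing W
t=3 move(2) ⇒ (2, 2) facing W
minimal: 3 command(s), checked below 3.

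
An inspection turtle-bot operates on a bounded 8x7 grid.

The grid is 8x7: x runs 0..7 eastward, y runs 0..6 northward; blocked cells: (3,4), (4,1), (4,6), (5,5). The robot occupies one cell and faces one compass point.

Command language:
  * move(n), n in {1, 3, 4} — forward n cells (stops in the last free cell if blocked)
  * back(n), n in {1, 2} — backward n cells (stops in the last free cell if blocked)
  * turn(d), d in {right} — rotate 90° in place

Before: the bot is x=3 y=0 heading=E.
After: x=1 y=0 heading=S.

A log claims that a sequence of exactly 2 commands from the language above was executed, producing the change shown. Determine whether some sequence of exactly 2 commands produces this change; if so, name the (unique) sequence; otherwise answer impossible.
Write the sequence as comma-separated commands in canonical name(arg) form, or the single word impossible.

key: running turn(right) before back(2) would end elsewhere — order is forced
begin: x=3 y=0 heading=E
step 1 (back(2)): x=1 y=0 heading=E
step 2 (turn(right)): x=1 y=0 heading=S
all 36 alternatives checked — unique.

back(2), turn(right)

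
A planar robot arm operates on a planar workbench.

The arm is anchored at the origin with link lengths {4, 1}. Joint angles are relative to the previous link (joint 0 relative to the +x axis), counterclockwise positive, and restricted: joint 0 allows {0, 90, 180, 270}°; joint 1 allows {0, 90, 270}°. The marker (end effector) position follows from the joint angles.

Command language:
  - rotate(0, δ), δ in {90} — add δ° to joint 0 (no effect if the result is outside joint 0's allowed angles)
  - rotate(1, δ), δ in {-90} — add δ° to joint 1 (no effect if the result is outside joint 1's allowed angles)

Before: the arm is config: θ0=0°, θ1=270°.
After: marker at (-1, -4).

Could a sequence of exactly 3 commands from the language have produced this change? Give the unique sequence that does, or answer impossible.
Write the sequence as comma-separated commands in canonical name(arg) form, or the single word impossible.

initial: config: θ0=0°, θ1=270°
[1] after rotate(0, 90): config: θ0=90°, θ1=270°
[2] after rotate(0, 90): config: θ0=180°, θ1=270°
[3] after rotate(0, 90): config: θ0=270°, θ1=270°
uniquely the one of 8 3-step routes that fits.

rotate(0, 90), rotate(0, 90), rotate(0, 90)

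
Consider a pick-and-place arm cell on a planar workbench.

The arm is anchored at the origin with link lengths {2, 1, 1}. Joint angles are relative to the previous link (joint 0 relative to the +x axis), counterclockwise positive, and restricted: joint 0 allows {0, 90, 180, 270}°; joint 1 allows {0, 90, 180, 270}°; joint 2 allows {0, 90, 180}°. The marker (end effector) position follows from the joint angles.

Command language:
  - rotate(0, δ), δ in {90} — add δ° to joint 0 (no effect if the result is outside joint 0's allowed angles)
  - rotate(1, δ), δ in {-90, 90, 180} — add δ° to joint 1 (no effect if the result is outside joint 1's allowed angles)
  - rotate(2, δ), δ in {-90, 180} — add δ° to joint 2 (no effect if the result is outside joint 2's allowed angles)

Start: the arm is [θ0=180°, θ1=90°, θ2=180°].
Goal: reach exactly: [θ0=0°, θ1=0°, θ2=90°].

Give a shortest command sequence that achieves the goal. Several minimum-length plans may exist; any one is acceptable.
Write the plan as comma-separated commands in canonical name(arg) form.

begin: [θ0=180°, θ1=90°, θ2=180°]
step 1 (rotate(2, -90)): [θ0=180°, θ1=90°, θ2=90°]
step 2 (rotate(1, -90)): [θ0=180°, θ1=0°, θ2=90°]
step 3 (rotate(0, 90)): [θ0=270°, θ1=0°, θ2=90°]
step 4 (rotate(0, 90)): [θ0=0°, θ1=0°, θ2=90°]
no 3-step plan works, so 4 is optimal.

rotate(2, -90), rotate(1, -90), rotate(0, 90), rotate(0, 90)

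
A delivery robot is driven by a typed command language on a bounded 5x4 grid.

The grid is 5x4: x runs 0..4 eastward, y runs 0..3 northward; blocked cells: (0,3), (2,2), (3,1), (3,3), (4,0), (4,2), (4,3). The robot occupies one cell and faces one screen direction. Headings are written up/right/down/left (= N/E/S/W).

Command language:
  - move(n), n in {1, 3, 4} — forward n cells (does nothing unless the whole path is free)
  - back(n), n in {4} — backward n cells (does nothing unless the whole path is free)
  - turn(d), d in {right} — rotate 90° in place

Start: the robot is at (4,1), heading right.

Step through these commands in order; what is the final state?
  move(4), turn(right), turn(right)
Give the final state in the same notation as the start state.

from: at (4,1), heading right
[1] after move(4): at (4,1), heading right
[2] after turn(right): at (4,1), heading down
[3] after turn(right): at (4,1), heading left

at (4,1), heading left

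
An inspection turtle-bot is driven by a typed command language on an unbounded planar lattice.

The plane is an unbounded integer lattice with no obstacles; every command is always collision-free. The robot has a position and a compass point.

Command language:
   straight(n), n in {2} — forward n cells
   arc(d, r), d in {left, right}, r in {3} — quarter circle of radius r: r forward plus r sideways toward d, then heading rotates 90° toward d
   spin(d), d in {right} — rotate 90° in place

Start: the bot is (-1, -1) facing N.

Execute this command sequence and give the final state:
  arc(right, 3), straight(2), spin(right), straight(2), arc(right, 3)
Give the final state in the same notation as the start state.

begin: (-1, -1) facing N
t=1 arc(right, 3) ⇒ (2, 2) facing E
t=2 straight(2) ⇒ (4, 2) facing E
t=3 spin(right) ⇒ (4, 2) facing S
t=4 straight(2) ⇒ (4, 0) facing S
t=5 arc(right, 3) ⇒ (1, -3) facing W

(1, -3) facing W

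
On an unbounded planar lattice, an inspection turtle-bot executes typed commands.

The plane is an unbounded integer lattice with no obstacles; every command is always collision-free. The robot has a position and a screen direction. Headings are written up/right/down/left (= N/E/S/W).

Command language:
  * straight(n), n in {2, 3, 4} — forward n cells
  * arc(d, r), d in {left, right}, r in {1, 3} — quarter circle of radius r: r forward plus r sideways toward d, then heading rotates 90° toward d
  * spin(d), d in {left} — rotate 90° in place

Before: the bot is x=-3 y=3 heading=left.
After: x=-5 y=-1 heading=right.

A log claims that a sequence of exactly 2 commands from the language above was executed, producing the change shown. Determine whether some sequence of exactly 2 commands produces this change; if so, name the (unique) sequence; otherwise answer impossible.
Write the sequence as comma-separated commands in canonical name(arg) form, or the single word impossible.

arc(left, 3), arc(left, 1)

key: running arc(left, 1) before arc(left, 3) would end elsewhere — order is forced
t0: x=-3 y=3 heading=left
step 1 (arc(left, 3)): x=-6 y=0 heading=down
step 2 (arc(left, 1)): x=-5 y=-1 heading=right
no rival 2-sequence matches.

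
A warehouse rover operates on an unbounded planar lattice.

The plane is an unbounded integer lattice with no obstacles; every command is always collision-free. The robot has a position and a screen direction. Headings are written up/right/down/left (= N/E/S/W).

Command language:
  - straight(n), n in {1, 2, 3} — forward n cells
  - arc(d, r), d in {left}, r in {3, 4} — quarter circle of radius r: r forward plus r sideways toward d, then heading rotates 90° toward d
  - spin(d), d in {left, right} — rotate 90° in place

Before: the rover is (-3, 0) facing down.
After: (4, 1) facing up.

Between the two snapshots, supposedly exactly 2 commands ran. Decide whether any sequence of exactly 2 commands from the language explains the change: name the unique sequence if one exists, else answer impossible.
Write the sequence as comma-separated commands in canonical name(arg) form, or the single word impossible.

key: order matters: swapping arc(left, 3) and arc(left, 4) lands elsewhere
initial: (-3, 0) facing down
[1] after arc(left, 3): (0, -3) facing right
[2] after arc(left, 4): (4, 1) facing up
all 49 alternatives checked — unique.

arc(left, 3), arc(left, 4)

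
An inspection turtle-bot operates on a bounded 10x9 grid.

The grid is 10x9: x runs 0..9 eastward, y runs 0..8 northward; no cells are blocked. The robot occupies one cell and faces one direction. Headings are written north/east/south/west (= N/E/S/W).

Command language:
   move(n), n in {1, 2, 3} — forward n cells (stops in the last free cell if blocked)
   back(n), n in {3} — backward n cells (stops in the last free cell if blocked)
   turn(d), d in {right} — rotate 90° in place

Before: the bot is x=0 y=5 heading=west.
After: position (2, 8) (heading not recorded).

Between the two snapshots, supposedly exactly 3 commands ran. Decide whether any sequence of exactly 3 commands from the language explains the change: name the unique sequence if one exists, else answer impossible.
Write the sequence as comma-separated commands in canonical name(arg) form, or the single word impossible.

impossible

no 3-step route produces this change.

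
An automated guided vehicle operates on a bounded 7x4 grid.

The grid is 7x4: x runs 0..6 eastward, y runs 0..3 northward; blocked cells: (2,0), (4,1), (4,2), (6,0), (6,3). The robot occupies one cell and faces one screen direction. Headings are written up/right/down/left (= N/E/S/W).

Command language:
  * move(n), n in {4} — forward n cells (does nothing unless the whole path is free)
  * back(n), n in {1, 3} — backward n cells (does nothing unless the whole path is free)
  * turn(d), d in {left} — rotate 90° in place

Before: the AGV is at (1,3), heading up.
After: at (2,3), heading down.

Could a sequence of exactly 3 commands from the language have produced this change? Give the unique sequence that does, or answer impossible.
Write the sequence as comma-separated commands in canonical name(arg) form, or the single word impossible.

key: position moved to (2,3) AND the heading swung to S — translation plus rotation needed
from: at (1,3), heading up
1. turn(left) → at (1,3), heading left
2. back(1) → at (2,3), heading left
3. turn(left) → at (2,3), heading down
all 64 alternatives checked — unique.

turn(left), back(1), turn(left)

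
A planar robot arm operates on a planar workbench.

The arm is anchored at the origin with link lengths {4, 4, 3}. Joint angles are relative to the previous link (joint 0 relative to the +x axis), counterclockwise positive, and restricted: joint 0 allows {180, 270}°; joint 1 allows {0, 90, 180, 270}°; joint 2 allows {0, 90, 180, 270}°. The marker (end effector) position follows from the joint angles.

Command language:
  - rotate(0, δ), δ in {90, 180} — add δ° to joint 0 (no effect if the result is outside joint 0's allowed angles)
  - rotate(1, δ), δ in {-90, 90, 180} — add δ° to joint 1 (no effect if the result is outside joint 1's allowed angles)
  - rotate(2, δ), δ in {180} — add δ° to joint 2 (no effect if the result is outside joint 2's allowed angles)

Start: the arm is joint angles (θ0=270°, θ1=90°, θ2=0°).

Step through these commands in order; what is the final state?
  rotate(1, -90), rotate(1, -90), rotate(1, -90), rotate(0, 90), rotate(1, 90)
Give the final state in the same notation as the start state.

joint angles (θ0=270°, θ1=270°, θ2=0°)

initial: joint angles (θ0=270°, θ1=90°, θ2=0°)
1. rotate(1, -90) → joint angles (θ0=270°, θ1=0°, θ2=0°)
2. rotate(1, -90) → joint angles (θ0=270°, θ1=270°, θ2=0°)
3. rotate(1, -90) → joint angles (θ0=270°, θ1=180°, θ2=0°)
4. rotate(0, 90) → joint angles (θ0=270°, θ1=180°, θ2=0°)
5. rotate(1, 90) → joint angles (θ0=270°, θ1=270°, θ2=0°)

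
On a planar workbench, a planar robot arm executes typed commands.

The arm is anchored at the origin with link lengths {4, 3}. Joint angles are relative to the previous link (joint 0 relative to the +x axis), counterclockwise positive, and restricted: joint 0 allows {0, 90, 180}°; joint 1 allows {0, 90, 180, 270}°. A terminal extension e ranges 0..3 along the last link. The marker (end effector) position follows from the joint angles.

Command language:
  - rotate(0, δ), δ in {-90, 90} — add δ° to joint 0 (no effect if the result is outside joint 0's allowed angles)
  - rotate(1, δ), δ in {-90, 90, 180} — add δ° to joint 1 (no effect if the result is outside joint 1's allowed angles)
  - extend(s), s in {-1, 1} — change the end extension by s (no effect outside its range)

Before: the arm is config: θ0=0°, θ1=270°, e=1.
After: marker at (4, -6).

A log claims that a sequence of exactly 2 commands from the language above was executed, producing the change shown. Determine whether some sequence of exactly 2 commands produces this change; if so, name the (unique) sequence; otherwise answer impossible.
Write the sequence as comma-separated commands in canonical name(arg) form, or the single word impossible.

extend(1), extend(1)

begin: config: θ0=0°, θ1=270°, e=1
t=1 extend(1) ⇒ config: θ0=0°, θ1=270°, e=2
t=2 extend(1) ⇒ config: θ0=0°, θ1=270°, e=3
no rival 2-sequence matches.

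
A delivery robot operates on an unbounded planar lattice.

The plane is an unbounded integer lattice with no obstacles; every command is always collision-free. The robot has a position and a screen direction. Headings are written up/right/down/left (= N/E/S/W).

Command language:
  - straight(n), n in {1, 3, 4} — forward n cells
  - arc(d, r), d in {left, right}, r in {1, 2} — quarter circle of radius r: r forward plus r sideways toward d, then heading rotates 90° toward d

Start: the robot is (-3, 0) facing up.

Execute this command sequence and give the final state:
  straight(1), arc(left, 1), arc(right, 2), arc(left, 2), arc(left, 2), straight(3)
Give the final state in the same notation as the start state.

initial: (-3, 0) facing up
step 1 (straight(1)): (-3, 1) facing up
step 2 (arc(left, 1)): (-4, 2) facing left
step 3 (arc(right, 2)): (-6, 4) facing up
step 4 (arc(left, 2)): (-8, 6) facing left
step 5 (arc(left, 2)): (-10, 4) facing down
step 6 (straight(3)): (-10, 1) facing down

(-10, 1) facing down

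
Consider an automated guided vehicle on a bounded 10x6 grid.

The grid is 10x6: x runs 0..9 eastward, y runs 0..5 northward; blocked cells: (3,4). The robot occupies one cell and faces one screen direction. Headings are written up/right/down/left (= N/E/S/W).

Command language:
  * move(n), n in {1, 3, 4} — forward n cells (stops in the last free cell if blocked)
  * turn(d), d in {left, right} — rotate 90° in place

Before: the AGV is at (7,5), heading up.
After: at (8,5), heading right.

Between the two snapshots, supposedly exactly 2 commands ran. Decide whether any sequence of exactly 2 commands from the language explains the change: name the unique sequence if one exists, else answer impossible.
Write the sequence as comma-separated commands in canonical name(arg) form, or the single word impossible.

turn(right), move(1)

key: order matters: swapping turn(right) and move(1) lands elsewhere
start: at (7,5), heading up
1. turn(right) → at (7,5), heading right
2. move(1) → at (8,5), heading right
all 25 alternatives checked — unique.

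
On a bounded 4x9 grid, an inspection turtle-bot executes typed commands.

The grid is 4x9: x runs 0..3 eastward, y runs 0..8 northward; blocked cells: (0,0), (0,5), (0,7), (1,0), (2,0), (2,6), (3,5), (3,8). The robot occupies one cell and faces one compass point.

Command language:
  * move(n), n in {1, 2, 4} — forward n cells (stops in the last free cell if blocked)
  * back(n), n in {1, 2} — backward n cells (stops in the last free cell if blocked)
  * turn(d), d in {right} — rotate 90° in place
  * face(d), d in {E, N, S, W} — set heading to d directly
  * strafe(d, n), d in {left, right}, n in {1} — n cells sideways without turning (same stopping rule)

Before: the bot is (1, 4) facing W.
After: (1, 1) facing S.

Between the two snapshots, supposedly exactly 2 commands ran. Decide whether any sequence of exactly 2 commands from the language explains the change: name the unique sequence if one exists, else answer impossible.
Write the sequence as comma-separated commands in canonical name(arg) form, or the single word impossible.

key: move(4) is stopped early by the blocked cell at (1,0)
begin: (1, 4) facing W
step 1 (face(S)): (1, 4) facing S
step 2 (move(4)): (1, 1) facing S
all 144 alternatives checked — unique.

face(S), move(4)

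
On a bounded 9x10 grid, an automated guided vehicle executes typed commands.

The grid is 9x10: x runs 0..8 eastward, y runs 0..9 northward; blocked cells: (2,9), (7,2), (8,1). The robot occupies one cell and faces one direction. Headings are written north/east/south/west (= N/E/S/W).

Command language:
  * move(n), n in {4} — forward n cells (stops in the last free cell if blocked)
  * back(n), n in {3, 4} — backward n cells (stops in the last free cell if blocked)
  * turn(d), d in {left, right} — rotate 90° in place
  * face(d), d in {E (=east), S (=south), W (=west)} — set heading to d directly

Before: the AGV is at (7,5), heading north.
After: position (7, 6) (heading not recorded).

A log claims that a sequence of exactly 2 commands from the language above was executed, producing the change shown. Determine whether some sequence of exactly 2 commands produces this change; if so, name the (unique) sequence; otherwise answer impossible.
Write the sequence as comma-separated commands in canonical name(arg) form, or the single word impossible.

key: order matters: swapping move(4) and back(3) lands elsewhere
begin: at (7,5), heading north
t=1 move(4) ⇒ at (7,9), heading north
t=2 back(3) ⇒ at (7,6), heading north
all 64 alternatives checked — unique.

move(4), back(3)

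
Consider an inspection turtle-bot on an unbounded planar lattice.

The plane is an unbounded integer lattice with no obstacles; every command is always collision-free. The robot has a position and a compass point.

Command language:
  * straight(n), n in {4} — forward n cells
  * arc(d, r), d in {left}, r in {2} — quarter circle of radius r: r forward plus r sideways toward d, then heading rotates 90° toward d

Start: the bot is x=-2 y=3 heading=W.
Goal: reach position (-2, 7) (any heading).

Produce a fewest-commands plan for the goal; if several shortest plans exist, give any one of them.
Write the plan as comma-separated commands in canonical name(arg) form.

initial: x=-2 y=3 heading=W
1. arc(left, 2) → x=-4 y=1 heading=S
2. arc(left, 2) → x=-2 y=-1 heading=E
3. arc(left, 2) → x=0 y=1 heading=N
4. straight(4) → x=0 y=5 heading=N
5. arc(left, 2) → x=-2 y=7 heading=W
nothing shorter than 5 reaches the goal.

arc(left, 2), arc(left, 2), arc(left, 2), straight(4), arc(left, 2)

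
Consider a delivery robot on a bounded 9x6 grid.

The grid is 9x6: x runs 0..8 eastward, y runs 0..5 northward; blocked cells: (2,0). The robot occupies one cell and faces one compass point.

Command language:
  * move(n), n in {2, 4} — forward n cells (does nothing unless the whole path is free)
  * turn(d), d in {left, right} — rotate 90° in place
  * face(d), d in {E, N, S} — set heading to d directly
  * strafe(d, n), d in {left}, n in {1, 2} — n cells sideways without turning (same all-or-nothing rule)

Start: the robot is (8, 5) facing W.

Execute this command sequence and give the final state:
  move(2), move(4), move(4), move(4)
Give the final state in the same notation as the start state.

from: (8, 5) facing W
t=1 move(2) ⇒ (6, 5) facing W
t=2 move(4) ⇒ (2, 5) facing W
t=3 move(4) ⇒ (2, 5) facing W
t=4 move(4) ⇒ (2, 5) facing W

(2, 5) facing W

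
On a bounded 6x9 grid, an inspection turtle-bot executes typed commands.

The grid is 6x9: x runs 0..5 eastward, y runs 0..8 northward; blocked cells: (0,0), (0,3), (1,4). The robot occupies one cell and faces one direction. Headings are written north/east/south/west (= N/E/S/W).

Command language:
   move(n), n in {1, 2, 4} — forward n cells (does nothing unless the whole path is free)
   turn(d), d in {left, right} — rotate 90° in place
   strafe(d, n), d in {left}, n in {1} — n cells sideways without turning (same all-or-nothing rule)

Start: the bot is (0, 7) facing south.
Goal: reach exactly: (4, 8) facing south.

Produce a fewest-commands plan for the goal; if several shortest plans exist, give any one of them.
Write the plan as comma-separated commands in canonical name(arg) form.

turn(left), move(4), strafe(left, 1), turn(right)

from: (0, 7) facing south
t=1 turn(left) ⇒ (0, 7) facing east
t=2 move(4) ⇒ (4, 7) facing east
t=3 strafe(left, 1) ⇒ (4, 8) facing east
t=4 turn(right) ⇒ (4, 8) facing south
shorter routes all fall short; 4 is best.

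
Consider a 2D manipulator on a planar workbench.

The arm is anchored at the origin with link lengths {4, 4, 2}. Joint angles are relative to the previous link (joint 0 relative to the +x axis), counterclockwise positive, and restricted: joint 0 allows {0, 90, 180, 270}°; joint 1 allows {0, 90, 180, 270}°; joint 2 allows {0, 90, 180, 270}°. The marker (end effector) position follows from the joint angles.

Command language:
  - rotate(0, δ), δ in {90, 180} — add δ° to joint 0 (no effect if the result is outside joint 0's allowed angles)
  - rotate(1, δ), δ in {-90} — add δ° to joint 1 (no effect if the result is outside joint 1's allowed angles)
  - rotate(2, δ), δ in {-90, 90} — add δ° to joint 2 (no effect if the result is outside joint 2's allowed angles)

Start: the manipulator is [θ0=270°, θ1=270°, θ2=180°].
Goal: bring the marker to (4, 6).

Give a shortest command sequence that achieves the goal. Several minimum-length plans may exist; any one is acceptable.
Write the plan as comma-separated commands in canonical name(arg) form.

rotate(2, -90), rotate(0, 180)

begin: [θ0=270°, θ1=270°, θ2=180°]
t=1 rotate(2, -90) ⇒ [θ0=270°, θ1=270°, θ2=90°]
t=2 rotate(0, 180) ⇒ [θ0=90°, θ1=270°, θ2=90°]
shorter routes all fall short; 2 is best.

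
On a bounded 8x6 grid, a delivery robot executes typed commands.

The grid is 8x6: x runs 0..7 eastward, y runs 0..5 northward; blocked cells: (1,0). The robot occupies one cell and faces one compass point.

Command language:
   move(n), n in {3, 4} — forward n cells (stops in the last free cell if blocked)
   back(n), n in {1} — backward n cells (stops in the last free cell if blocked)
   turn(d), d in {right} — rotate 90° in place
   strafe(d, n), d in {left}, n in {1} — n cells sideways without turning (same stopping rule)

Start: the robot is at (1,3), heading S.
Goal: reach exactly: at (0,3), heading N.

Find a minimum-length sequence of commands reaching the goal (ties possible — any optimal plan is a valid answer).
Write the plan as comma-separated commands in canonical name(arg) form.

t0: at (1,3), heading S
[1] after turn(right): at (1,3), heading W
[2] after move(4): at (0,3), heading W
[3] after turn(right): at (0,3), heading N
no 2-step plan works, so 3 is optimal.

turn(right), move(4), turn(right)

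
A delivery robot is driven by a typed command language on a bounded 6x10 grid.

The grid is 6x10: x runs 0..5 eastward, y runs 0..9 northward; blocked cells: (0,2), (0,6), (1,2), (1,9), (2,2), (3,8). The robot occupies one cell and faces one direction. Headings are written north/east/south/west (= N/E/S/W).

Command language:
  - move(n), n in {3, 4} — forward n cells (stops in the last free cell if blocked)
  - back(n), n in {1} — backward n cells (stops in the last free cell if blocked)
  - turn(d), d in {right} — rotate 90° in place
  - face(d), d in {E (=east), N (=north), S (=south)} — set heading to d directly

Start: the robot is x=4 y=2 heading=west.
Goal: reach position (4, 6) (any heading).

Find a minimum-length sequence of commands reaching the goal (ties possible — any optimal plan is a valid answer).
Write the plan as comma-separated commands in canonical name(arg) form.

from: x=4 y=2 heading=west
1. turn(right) → x=4 y=2 heading=north
2. move(4) → x=4 y=6 heading=north
nothing shorter than 2 reaches the goal.

turn(right), move(4)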